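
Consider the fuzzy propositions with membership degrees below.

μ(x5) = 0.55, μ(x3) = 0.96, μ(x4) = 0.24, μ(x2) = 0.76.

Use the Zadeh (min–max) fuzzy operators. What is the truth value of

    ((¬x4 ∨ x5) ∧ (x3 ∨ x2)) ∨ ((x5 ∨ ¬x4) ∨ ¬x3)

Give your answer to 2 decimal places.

0.76

¬x4 = 1 − 0.24 = 0.76
¬x4 ∨ x5 = max(a, b) on (0.76, 0.55) = 0.76
x3 ∨ x2 = max(a, b) on (0.96, 0.76) = 0.96
(¬x4 ∨ x5) ∧ (x3 ∨ x2) = min(a, b) on (0.76, 0.96) = 0.76
¬x4 = 1 − 0.24 = 0.76
x5 ∨ ¬x4 = max(a, b) on (0.55, 0.76) = 0.76
¬x3 = 1 − 0.96 = 0.04
(x5 ∨ ¬x4) ∨ ¬x3 = max(a, b) on (0.76, 0.04) = 0.76
((¬x4 ∨ x5) ∧ (x3 ∨ x2)) ∨ ((x5 ∨ ¬x4) ∨ ¬x3) = max(a, b) on (0.76, 0.76) = 0.76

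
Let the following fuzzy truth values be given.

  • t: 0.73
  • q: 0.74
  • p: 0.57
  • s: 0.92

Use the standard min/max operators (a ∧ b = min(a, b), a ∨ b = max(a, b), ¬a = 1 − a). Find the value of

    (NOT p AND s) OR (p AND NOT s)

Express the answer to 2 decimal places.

0.43

NOT p = 1 − 0.57 = 0.43
NOT p AND s = min(a, b) on (0.43, 0.92) = 0.43
NOT s = 1 − 0.92 = 0.08
p AND NOT s = min(a, b) on (0.57, 0.08) = 0.08
(NOT p AND s) OR (p AND NOT s) = max(a, b) on (0.43, 0.08) = 0.43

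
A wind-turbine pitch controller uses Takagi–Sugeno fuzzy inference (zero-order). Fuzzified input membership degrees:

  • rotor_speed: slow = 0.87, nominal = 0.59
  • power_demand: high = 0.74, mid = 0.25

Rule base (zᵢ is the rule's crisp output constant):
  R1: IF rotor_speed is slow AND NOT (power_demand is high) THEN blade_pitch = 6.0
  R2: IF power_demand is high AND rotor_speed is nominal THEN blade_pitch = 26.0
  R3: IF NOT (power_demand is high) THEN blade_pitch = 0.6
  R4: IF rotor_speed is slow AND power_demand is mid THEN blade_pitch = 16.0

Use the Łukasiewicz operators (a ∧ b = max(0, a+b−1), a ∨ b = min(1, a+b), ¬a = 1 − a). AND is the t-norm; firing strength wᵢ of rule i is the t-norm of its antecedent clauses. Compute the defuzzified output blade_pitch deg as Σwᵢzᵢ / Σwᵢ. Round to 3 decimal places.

13.614

R1 (z=6.0): slow=0.87, ¬high=1−0.74=0.26; AND[max(0, a+b−1)] → w = 0.13
R2 (z=26.0): high=0.74, nominal=0.59; AND[max(0, a+b−1)] → w = 0.33
R3 (z=0.6): ¬high=1−0.74=0.26 → w = 0.26
R4 (z=16.0): slow=0.87, mid=0.25; AND[max(0, a+b−1)] → w = 0.12
Weighted average = (0.13·6.0 + 0.33·26.0 + 0.26·0.6 + 0.12·16.0) / (0.13 + 0.33 + 0.26 + 0.12)
  = 11.4360 / 0.8400 = 13.614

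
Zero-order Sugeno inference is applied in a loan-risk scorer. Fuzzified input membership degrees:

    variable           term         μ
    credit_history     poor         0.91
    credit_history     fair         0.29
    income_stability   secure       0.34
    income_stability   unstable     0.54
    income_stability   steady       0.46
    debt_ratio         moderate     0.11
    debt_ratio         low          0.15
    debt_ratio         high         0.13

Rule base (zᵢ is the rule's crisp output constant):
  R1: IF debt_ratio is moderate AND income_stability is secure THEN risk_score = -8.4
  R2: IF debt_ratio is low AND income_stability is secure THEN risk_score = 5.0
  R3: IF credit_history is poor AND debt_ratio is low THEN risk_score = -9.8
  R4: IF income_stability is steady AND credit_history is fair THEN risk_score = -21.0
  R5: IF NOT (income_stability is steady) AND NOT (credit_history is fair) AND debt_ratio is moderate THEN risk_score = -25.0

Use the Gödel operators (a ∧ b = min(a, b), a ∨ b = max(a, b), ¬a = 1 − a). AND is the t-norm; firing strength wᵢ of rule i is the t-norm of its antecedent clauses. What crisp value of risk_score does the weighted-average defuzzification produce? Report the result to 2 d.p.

-12.94

R1 (z=-8.4): moderate=0.11, secure=0.34; AND[min(a, b)] → w = 0.11
R2 (z=5.0): low=0.15, secure=0.34; AND[min(a, b)] → w = 0.15
R3 (z=-9.8): poor=0.91, low=0.15; AND[min(a, b)] → w = 0.15
R4 (z=-21.0): steady=0.46, fair=0.29; AND[min(a, b)] → w = 0.29
R5 (z=-25.0): ¬steady=1−0.46=0.54, ¬fair=1−0.29=0.71, moderate=0.11; AND[min(a, b)] → w = 0.11
Weighted average = (0.11·-8.4 + 0.15·5.0 + 0.15·-9.8 + 0.29·-21.0 + 0.11·-25.0) / (0.11 + 0.15 + 0.15 + 0.29 + 0.11)
  = -10.4840 / 0.8100 = -12.94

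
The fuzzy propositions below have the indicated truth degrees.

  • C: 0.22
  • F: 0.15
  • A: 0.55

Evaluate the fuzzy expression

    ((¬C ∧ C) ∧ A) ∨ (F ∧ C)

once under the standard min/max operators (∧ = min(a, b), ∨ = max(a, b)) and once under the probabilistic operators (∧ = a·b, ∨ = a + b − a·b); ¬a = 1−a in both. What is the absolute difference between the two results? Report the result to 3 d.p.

Under standard min/max:
  ¬C = 1 − 0.22 = 0.78
  ¬C ∧ C = min(a, b) on (0.78, 0.22) = 0.22
  (¬C ∧ C) ∧ A = min(a, b) on (0.22, 0.55) = 0.22
  F ∧ C = min(a, b) on (0.15, 0.22) = 0.15
  ((¬C ∧ C) ∧ A) ∨ (F ∧ C) = max(a, b) on (0.22, 0.15) = 0.22
  → value = 0.2200
Under probabilistic:
  ¬C = 1 − 0.2200 = 0.7800
  ¬C ∧ C = a·b on (0.7800, 0.2200) = 0.1716
  (¬C ∧ C) ∧ A = a·b on (0.1716, 0.5500) = 0.0944
  F ∧ C = a·b on (0.1500, 0.2200) = 0.0330
  ((¬C ∧ C) ∧ A) ∨ (F ∧ C) = a + b − a·b on (0.0944, 0.0330) = 0.1243
  → value = 0.1243
|0.2200 − 0.1243| = 0.096

0.096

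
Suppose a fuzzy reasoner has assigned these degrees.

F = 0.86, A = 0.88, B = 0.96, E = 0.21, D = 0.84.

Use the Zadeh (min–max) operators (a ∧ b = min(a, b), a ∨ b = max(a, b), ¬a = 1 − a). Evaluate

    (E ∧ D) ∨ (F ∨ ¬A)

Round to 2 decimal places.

E ∧ D = min(a, b) on (0.21, 0.84) = 0.21
¬A = 1 − 0.88 = 0.12
F ∨ ¬A = max(a, b) on (0.86, 0.12) = 0.86
(E ∧ D) ∨ (F ∨ ¬A) = max(a, b) on (0.21, 0.86) = 0.86

0.86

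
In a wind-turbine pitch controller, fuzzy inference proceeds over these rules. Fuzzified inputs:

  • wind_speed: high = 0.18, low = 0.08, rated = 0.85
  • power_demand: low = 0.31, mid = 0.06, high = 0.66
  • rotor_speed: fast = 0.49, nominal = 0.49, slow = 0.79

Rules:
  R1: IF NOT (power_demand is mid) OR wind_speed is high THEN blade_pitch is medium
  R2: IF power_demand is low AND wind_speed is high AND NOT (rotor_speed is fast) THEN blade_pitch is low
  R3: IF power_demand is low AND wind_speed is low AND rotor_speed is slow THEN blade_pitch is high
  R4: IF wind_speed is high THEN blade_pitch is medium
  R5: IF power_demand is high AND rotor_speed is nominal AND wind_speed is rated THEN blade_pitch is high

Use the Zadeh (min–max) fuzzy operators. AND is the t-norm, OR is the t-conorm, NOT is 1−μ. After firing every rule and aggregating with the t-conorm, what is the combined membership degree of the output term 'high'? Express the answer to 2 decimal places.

0.49

R1: ¬mid=1−0.06=0.94, high=0.18; OR[max(a, b)] → w = 0.94
R2: low=0.31, high=0.18, ¬fast=1−0.49=0.51; AND[min(a, b)] → w = 0.18
R3: low=0.31, low=0.08, slow=0.79; AND[min(a, b)] → w = 0.08
R4: high=0.18 → w = 0.18
R5: high=0.66, nominal=0.49, rated=0.85; AND[min(a, b)] → w = 0.49
Rules with consequent 'high': {R3, R5} → strengths 0.08, 0.49
Aggregate via t-conorm [max(a, b)]: 0.49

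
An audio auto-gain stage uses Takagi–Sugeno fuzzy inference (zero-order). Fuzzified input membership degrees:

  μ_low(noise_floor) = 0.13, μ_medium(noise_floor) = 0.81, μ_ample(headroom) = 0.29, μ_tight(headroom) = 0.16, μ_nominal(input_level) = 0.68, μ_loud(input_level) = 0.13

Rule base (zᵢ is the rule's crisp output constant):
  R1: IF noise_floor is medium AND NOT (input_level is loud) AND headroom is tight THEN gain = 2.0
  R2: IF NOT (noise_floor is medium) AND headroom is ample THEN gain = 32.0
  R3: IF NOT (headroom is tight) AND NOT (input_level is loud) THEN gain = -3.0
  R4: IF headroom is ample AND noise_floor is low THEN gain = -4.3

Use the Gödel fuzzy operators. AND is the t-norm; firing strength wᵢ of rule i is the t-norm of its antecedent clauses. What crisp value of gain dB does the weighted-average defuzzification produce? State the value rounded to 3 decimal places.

R1 (z=2.0): medium=0.81, ¬loud=1−0.13=0.87, tight=0.16; AND[min(a, b)] → w = 0.16
R2 (z=32.0): ¬medium=1−0.81=0.19, ample=0.29; AND[min(a, b)] → w = 0.19
R3 (z=-3.0): ¬tight=1−0.16=0.84, ¬loud=1−0.13=0.87; AND[min(a, b)] → w = 0.84
R4 (z=-4.3): ample=0.29, low=0.13; AND[min(a, b)] → w = 0.13
Weighted average = (0.16·2.0 + 0.19·32.0 + 0.84·-3.0 + 0.13·-4.3) / (0.16 + 0.19 + 0.84 + 0.13)
  = 3.3210 / 1.3200 = 2.516

2.516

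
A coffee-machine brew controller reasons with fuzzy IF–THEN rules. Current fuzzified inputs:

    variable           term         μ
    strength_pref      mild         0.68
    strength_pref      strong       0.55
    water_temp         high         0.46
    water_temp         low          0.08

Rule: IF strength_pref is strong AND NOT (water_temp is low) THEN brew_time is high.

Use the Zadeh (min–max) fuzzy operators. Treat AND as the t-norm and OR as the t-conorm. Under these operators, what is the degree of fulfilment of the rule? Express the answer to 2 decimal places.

firing strength: strong=0.55, ¬low=1−0.08=0.92; AND[min(a, b)] → w = 0.55

0.55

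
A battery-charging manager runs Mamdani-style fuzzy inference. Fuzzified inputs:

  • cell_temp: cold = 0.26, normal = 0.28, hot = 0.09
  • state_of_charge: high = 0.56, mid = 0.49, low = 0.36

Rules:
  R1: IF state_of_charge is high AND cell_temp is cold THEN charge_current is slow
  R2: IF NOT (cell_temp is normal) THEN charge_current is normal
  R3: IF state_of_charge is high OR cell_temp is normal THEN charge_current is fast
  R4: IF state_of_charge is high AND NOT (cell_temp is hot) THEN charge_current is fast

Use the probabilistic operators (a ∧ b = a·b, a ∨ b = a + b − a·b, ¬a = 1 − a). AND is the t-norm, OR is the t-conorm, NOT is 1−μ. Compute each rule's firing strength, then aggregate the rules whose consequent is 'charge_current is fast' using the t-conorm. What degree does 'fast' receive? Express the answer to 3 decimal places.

R1: high=0.56, cold=0.26; AND[a·b] → w = 0.1456
R2: ¬normal=1−0.28=0.72 → w = 0.7200
R3: high=0.56, normal=0.28; OR[a + b − a·b] → w = 0.6832
R4: high=0.56, ¬hot=1−0.09=0.91; AND[a·b] → w = 0.5096
Rules with consequent 'fast': {R3, R4} → strengths 0.6832, 0.5096
Aggregate via t-conorm [a + b − a·b]: 0.8446

0.845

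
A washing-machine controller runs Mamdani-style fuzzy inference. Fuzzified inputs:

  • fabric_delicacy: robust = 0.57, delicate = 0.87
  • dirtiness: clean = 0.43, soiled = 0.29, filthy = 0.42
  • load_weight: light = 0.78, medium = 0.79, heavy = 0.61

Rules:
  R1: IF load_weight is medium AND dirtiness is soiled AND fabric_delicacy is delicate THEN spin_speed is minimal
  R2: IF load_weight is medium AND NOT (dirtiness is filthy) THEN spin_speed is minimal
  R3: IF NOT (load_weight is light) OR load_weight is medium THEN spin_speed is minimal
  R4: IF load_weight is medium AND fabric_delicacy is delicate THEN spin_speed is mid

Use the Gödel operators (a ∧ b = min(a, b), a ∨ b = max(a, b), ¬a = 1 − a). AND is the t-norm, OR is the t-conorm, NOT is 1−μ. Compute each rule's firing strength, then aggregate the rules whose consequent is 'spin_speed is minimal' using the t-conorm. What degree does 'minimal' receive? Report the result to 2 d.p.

R1: medium=0.79, soiled=0.29, delicate=0.87; AND[min(a, b)] → w = 0.29
R2: medium=0.79, ¬filthy=1−0.42=0.58; AND[min(a, b)] → w = 0.58
R3: ¬light=1−0.78=0.22, medium=0.79; OR[max(a, b)] → w = 0.79
R4: medium=0.79, delicate=0.87; AND[min(a, b)] → w = 0.79
Rules with consequent 'minimal': {R1, R2, R3} → strengths 0.29, 0.58, 0.79
Aggregate via t-conorm [max(a, b)]: 0.79

0.79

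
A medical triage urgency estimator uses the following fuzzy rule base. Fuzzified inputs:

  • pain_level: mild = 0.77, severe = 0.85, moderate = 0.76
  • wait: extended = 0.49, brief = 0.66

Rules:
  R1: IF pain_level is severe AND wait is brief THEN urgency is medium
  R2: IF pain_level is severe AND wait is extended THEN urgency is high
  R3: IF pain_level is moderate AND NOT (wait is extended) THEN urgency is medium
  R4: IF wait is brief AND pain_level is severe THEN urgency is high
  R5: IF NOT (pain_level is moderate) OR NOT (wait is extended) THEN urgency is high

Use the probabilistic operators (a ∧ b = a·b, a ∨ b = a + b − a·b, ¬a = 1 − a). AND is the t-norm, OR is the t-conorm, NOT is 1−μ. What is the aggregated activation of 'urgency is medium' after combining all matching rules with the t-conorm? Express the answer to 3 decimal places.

R1: severe=0.85, brief=0.66; AND[a·b] → w = 0.5610
R2: severe=0.85, extended=0.49; AND[a·b] → w = 0.4165
R3: moderate=0.76, ¬extended=1−0.49=0.51; AND[a·b] → w = 0.3876
R4: brief=0.66, severe=0.85; AND[a·b] → w = 0.5610
R5: ¬moderate=1−0.76=0.24, ¬extended=1−0.49=0.51; OR[a + b − a·b] → w = 0.6276
Rules with consequent 'medium': {R1, R3} → strengths 0.5610, 0.3876
Aggregate via t-conorm [a + b − a·b]: 0.7312

0.731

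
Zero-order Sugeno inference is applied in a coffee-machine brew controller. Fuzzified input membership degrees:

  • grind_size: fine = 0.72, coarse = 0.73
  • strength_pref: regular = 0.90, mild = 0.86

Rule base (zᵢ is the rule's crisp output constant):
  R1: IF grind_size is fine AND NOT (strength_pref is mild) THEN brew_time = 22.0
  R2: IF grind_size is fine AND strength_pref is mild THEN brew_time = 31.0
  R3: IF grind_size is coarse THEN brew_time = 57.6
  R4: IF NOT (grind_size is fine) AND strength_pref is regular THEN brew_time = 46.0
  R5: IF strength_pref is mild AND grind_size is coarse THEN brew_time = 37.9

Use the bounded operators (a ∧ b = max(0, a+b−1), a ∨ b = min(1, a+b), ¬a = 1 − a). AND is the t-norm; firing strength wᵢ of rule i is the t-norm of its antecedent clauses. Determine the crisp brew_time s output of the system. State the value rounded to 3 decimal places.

43.591

R1 (z=22.0): fine=0.72, ¬mild=1−0.86=0.14; AND[max(0, a+b−1)] → w = 0.00
R2 (z=31.0): fine=0.72, mild=0.86; AND[max(0, a+b−1)] → w = 0.58
R3 (z=57.6): coarse=0.73 → w = 0.73
R4 (z=46.0): ¬fine=1−0.72=0.28, regular=0.90; AND[max(0, a+b−1)] → w = 0.18
R5 (z=37.9): mild=0.86, coarse=0.73; AND[max(0, a+b−1)] → w = 0.59
Weighted average = (0.00·22.0 + 0.58·31.0 + 0.73·57.6 + 0.18·46.0 + 0.59·37.9) / (0.00 + 0.58 + 0.73 + 0.18 + 0.59)
  = 90.6690 / 2.0800 = 43.591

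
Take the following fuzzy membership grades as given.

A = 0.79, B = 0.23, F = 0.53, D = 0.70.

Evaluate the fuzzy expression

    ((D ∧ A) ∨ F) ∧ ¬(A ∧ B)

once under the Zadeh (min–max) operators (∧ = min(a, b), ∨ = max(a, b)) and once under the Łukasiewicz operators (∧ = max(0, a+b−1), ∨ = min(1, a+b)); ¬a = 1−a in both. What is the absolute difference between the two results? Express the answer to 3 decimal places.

Under Zadeh (min–max):
  D ∧ A = min(a, b) on (0.70, 0.79) = 0.70
  (D ∧ A) ∨ F = max(a, b) on (0.70, 0.53) = 0.70
  A ∧ B = min(a, b) on (0.79, 0.23) = 0.23
  ¬(A ∧ B) = 1 − 0.23 = 0.77
  ((D ∧ A) ∨ F) ∧ ¬(A ∧ B) = min(a, b) on (0.70, 0.77) = 0.70
  → value = 0.7000
Under Łukasiewicz:
  D ∧ A = max(0, a+b−1) on (0.70, 0.79) = 0.49
  (D ∧ A) ∨ F = min(1, a+b) on (0.49, 0.53) = 1.00
  A ∧ B = max(0, a+b−1) on (0.79, 0.23) = 0.02
  ¬(A ∧ B) = 1 − 0.02 = 0.98
  ((D ∧ A) ∨ F) ∧ ¬(A ∧ B) = max(0, a+b−1) on (1.00, 0.98) = 0.98
  → value = 0.9800
|0.7000 − 0.9800| = 0.280

0.280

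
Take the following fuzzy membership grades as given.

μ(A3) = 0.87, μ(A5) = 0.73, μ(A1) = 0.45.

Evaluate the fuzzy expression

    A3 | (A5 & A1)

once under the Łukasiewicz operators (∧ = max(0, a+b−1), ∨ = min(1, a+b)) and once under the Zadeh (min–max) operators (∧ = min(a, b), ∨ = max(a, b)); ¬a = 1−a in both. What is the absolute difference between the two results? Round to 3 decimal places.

Under Łukasiewicz:
  A5 & A1 = max(0, a+b−1) on (0.73, 0.45) = 0.18
  A3 | (A5 & A1) = min(1, a+b) on (0.87, 0.18) = 1.00
  → value = 1.0000
Under Zadeh (min–max):
  A5 & A1 = min(a, b) on (0.73, 0.45) = 0.45
  A3 | (A5 & A1) = max(a, b) on (0.87, 0.45) = 0.87
  → value = 0.8700
|1.0000 − 0.8700| = 0.130

0.130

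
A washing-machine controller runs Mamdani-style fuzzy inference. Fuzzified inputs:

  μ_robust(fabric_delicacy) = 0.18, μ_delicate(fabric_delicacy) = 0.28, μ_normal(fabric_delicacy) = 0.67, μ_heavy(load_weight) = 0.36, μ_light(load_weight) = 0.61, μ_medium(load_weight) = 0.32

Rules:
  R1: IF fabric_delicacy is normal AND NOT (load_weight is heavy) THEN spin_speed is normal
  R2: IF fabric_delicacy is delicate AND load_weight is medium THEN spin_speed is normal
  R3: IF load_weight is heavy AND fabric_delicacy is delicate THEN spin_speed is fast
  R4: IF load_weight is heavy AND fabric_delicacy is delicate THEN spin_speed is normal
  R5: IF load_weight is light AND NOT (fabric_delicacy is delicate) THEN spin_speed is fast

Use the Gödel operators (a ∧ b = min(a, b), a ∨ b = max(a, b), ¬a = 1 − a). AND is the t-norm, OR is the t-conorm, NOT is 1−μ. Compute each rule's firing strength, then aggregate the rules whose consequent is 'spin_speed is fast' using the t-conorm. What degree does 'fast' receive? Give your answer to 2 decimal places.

0.61

R1: normal=0.67, ¬heavy=1−0.36=0.64; AND[min(a, b)] → w = 0.64
R2: delicate=0.28, medium=0.32; AND[min(a, b)] → w = 0.28
R3: heavy=0.36, delicate=0.28; AND[min(a, b)] → w = 0.28
R4: heavy=0.36, delicate=0.28; AND[min(a, b)] → w = 0.28
R5: light=0.61, ¬delicate=1−0.28=0.72; AND[min(a, b)] → w = 0.61
Rules with consequent 'fast': {R3, R5} → strengths 0.28, 0.61
Aggregate via t-conorm [max(a, b)]: 0.61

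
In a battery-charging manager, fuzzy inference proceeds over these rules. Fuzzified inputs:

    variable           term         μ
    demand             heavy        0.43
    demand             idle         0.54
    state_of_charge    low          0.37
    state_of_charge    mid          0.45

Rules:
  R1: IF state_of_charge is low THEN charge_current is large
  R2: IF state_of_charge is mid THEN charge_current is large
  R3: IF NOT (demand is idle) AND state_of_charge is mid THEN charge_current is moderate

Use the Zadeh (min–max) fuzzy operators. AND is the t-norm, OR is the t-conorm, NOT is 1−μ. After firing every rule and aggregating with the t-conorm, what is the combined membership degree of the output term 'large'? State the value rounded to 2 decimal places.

R1: low=0.37 → w = 0.37
R2: mid=0.45 → w = 0.45
R3: ¬idle=1−0.54=0.46, mid=0.45; AND[min(a, b)] → w = 0.45
Rules with consequent 'large': {R1, R2} → strengths 0.37, 0.45
Aggregate via t-conorm [max(a, b)]: 0.45

0.45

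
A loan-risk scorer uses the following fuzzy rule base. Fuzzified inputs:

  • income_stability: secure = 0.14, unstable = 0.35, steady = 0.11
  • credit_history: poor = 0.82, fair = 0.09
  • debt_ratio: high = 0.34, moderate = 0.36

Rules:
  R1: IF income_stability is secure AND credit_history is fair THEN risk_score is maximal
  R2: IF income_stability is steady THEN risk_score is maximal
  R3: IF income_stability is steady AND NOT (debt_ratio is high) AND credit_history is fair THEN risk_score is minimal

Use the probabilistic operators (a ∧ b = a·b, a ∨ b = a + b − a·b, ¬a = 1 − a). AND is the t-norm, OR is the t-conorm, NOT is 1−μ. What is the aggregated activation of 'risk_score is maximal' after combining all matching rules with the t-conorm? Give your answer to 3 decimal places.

0.121

R1: secure=0.14, fair=0.09; AND[a·b] → w = 0.0126
R2: steady=0.11 → w = 0.1100
R3: steady=0.11, ¬high=1−0.34=0.66, fair=0.09; AND[a·b] → w = 0.0065
Rules with consequent 'maximal': {R1, R2} → strengths 0.0126, 0.1100
Aggregate via t-conorm [a + b − a·b]: 0.1212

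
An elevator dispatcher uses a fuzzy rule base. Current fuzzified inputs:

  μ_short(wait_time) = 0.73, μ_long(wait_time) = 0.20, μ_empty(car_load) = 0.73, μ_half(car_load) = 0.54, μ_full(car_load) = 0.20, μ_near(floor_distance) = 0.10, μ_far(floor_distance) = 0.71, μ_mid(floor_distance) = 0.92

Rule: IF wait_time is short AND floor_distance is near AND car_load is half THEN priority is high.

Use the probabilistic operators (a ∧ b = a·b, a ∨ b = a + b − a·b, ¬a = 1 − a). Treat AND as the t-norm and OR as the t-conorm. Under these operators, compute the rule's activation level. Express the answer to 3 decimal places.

firing strength: short=0.73, near=0.10, half=0.54; AND[a·b] → w = 0.0394

0.039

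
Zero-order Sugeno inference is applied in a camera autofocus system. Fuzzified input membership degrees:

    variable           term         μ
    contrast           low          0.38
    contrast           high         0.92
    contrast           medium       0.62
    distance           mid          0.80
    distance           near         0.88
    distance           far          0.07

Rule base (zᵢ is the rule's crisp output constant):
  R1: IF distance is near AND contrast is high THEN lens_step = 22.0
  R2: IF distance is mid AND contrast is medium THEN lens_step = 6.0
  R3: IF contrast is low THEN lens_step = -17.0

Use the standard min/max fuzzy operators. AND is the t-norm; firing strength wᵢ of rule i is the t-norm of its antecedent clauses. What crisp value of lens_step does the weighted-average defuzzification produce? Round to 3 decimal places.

R1 (z=22.0): near=0.88, high=0.92; AND[min(a, b)] → w = 0.88
R2 (z=6.0): mid=0.80, medium=0.62; AND[min(a, b)] → w = 0.62
R3 (z=-17.0): low=0.38 → w = 0.38
Weighted average = (0.88·22.0 + 0.62·6.0 + 0.38·-17.0) / (0.88 + 0.62 + 0.38)
  = 16.6200 / 1.8800 = 8.840

8.840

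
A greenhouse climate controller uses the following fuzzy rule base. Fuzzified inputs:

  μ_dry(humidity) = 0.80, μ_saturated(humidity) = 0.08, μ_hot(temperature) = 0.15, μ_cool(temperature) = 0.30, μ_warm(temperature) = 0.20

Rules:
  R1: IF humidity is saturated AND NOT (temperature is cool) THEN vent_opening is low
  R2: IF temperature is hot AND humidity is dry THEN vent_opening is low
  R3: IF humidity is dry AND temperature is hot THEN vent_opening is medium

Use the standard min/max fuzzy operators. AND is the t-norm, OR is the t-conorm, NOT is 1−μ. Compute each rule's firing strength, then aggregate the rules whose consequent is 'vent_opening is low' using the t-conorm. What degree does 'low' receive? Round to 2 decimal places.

R1: saturated=0.08, ¬cool=1−0.30=0.70; AND[min(a, b)] → w = 0.08
R2: hot=0.15, dry=0.80; AND[min(a, b)] → w = 0.15
R3: dry=0.80, hot=0.15; AND[min(a, b)] → w = 0.15
Rules with consequent 'low': {R1, R2} → strengths 0.08, 0.15
Aggregate via t-conorm [max(a, b)]: 0.15

0.15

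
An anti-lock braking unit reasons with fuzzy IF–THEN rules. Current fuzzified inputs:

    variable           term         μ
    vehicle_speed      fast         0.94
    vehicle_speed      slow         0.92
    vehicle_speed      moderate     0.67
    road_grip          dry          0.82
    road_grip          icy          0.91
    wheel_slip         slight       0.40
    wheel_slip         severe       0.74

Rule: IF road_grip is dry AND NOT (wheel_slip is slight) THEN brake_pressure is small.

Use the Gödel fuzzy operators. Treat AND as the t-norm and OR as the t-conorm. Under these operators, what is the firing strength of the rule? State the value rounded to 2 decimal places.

firing strength: dry=0.82, ¬slight=1−0.40=0.60; AND[min(a, b)] → w = 0.60

0.60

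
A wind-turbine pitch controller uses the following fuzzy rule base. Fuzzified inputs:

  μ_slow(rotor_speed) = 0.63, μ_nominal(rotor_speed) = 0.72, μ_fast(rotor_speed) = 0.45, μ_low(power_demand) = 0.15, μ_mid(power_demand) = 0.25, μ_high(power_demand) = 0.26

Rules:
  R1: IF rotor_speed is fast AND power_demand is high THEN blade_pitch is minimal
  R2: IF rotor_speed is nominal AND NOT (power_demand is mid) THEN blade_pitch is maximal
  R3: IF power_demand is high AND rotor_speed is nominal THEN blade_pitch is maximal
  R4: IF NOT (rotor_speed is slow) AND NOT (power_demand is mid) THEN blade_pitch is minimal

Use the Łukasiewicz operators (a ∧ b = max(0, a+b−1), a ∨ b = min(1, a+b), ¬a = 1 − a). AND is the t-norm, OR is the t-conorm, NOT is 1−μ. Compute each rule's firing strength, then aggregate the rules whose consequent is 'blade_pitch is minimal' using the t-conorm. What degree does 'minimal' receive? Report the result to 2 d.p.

0.12

R1: fast=0.45, high=0.26; AND[max(0, a+b−1)] → w = 0.00
R2: nominal=0.72, ¬mid=1−0.25=0.75; AND[max(0, a+b−1)] → w = 0.47
R3: high=0.26, nominal=0.72; AND[max(0, a+b−1)] → w = 0.00
R4: ¬slow=1−0.63=0.37, ¬mid=1−0.25=0.75; AND[max(0, a+b−1)] → w = 0.12
Rules with consequent 'minimal': {R1, R4} → strengths 0.00, 0.12
Aggregate via t-conorm [min(1, a+b)]: 0.12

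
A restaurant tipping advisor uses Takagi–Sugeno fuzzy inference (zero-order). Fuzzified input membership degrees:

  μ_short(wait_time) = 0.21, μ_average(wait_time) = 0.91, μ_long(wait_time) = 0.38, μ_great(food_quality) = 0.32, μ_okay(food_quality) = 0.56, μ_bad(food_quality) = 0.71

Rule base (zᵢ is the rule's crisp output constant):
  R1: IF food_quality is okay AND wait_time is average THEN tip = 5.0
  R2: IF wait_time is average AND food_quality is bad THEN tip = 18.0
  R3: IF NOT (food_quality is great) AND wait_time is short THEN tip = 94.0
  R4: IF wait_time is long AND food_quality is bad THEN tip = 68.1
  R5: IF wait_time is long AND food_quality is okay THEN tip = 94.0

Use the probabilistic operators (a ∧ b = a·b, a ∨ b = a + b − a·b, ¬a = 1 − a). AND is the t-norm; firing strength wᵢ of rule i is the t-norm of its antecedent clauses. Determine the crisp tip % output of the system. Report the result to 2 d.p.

R1 (z=5.0): okay=0.56, average=0.91; AND[a·b] → w = 0.5096
R2 (z=18.0): average=0.91, bad=0.71; AND[a·b] → w = 0.6461
R3 (z=94.0): ¬great=1−0.32=0.68, short=0.21; AND[a·b] → w = 0.1428
R4 (z=68.1): long=0.38, bad=0.71; AND[a·b] → w = 0.2698
R5 (z=94.0): long=0.38, okay=0.56; AND[a·b] → w = 0.2128
Weighted average = (0.5096·5.0 + 0.6461·18.0 + 0.1428·94.0 + 0.2698·68.1 + 0.2128·94.0) / (0.5096 + 0.6461 + 0.1428 + 0.2698 + 0.2128)
  = 65.9776 / 1.7811 = 37.04

37.04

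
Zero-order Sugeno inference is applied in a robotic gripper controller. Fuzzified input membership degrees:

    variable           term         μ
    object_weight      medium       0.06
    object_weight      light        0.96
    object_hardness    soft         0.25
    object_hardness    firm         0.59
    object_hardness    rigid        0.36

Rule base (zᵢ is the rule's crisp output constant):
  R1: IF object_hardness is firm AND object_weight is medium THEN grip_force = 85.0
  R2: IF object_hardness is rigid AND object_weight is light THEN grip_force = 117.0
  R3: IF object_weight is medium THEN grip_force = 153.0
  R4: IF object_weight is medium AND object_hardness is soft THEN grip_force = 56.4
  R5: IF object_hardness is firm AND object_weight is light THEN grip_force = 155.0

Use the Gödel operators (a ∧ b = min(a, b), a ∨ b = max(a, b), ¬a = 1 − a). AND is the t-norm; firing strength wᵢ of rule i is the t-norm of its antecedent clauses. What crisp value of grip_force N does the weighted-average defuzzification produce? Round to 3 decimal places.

133.835

R1 (z=85.0): firm=0.59, medium=0.06; AND[min(a, b)] → w = 0.06
R2 (z=117.0): rigid=0.36, light=0.96; AND[min(a, b)] → w = 0.36
R3 (z=153.0): medium=0.06 → w = 0.06
R4 (z=56.4): medium=0.06, soft=0.25; AND[min(a, b)] → w = 0.06
R5 (z=155.0): firm=0.59, light=0.96; AND[min(a, b)] → w = 0.59
Weighted average = (0.06·85.0 + 0.36·117.0 + 0.06·153.0 + 0.06·56.4 + 0.59·155.0) / (0.06 + 0.36 + 0.06 + 0.06 + 0.59)
  = 151.2340 / 1.1300 = 133.835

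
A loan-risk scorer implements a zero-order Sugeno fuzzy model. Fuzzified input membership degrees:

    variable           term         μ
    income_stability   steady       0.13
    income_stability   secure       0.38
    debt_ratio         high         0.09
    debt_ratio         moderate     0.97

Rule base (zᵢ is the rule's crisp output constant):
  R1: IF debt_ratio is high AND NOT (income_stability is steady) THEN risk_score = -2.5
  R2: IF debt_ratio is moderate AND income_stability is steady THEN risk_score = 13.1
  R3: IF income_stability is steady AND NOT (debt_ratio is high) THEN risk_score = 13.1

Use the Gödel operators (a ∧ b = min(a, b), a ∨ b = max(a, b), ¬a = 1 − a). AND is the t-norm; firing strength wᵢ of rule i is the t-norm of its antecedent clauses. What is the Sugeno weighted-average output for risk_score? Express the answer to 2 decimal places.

9.09

R1 (z=-2.5): high=0.09, ¬steady=1−0.13=0.87; AND[min(a, b)] → w = 0.09
R2 (z=13.1): moderate=0.97, steady=0.13; AND[min(a, b)] → w = 0.13
R3 (z=13.1): steady=0.13, ¬high=1−0.09=0.91; AND[min(a, b)] → w = 0.13
Weighted average = (0.09·-2.5 + 0.13·13.1 + 0.13·13.1) / (0.09 + 0.13 + 0.13)
  = 3.1810 / 0.3500 = 9.09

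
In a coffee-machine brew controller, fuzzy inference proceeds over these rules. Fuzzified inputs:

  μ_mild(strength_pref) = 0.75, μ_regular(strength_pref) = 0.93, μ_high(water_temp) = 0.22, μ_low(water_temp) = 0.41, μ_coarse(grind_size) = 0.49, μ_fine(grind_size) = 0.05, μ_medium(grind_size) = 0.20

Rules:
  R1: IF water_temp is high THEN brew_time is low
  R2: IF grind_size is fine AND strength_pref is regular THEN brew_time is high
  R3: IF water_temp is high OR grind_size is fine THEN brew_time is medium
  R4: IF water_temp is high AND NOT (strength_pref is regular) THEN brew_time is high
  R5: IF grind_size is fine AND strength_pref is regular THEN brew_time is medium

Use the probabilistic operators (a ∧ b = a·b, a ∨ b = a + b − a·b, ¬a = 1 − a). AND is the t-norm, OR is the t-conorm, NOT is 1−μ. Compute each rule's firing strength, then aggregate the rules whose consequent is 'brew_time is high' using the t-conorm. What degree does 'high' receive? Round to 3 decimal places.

R1: high=0.22 → w = 0.2200
R2: fine=0.05, regular=0.93; AND[a·b] → w = 0.0465
R3: high=0.22, fine=0.05; OR[a + b − a·b] → w = 0.2590
R4: high=0.22, ¬regular=1−0.93=0.07; AND[a·b] → w = 0.0154
R5: fine=0.05, regular=0.93; AND[a·b] → w = 0.0465
Rules with consequent 'high': {R2, R4} → strengths 0.0465, 0.0154
Aggregate via t-conorm [a + b − a·b]: 0.0612

0.061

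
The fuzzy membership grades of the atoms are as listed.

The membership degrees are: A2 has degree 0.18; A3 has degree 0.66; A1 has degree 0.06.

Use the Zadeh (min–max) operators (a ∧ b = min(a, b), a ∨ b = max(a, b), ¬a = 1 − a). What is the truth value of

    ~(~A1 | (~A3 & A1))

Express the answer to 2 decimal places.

0.06

~A1 = 1 − 0.06 = 0.94
~A3 = 1 − 0.66 = 0.34
~A3 & A1 = min(a, b) on (0.34, 0.06) = 0.06
~A1 | (~A3 & A1) = max(a, b) on (0.94, 0.06) = 0.94
~(~A1 | (~A3 & A1)) = 1 − 0.94 = 0.06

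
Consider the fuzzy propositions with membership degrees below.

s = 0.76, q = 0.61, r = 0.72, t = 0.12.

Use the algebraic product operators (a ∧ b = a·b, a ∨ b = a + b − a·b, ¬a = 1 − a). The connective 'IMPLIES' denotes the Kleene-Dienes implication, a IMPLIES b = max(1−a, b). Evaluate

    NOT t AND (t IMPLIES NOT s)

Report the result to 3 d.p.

NOT t = 1 − 0.1200 = 0.8800
NOT s = 1 − 0.7600 = 0.2400
t IMPLIES NOT s  [Kleene-Dienes: max(1−a, b)] with a=0.1200, b=0.2400 → 0.8800
NOT t AND (t IMPLIES NOT s) = a·b on (0.8800, 0.8800) = 0.7744

0.774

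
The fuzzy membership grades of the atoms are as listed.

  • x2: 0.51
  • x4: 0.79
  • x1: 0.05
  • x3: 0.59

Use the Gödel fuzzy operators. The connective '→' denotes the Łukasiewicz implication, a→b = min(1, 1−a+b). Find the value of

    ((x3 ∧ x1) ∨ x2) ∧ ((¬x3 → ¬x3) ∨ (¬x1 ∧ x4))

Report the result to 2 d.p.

0.51

x3 ∧ x1 = min(a, b) on (0.59, 0.05) = 0.05
(x3 ∧ x1) ∨ x2 = max(a, b) on (0.05, 0.51) = 0.51
¬x3 = 1 − 0.59 = 0.41
¬x3 = 1 − 0.59 = 0.41
¬x3 → ¬x3  [Łukasiewicz: min(1, 1−a+b)] with a=0.41, b=0.41 → 1.00
¬x1 = 1 − 0.05 = 0.95
¬x1 ∧ x4 = min(a, b) on (0.95, 0.79) = 0.79
(¬x3 → ¬x3) ∨ (¬x1 ∧ x4) = max(a, b) on (1.00, 0.79) = 1.00
((x3 ∧ x1) ∨ x2) ∧ ((¬x3 → ¬x3) ∨ (¬x1 ∧ x4)) = min(a, b) on (0.51, 1.00) = 0.51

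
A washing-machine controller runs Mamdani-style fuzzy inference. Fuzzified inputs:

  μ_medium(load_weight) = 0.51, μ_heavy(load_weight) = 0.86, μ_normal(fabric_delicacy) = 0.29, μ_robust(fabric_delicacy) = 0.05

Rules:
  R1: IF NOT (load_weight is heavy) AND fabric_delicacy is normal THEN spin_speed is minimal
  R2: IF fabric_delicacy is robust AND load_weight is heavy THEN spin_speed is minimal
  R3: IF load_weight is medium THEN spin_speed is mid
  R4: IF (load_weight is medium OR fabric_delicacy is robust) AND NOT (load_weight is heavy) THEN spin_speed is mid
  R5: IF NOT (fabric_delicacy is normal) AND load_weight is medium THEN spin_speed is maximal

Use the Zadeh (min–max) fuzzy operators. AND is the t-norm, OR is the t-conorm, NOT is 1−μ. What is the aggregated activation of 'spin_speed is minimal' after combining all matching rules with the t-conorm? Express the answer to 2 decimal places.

R1: ¬heavy=1−0.86=0.14, normal=0.29; AND[min(a, b)] → w = 0.14
R2: robust=0.05, heavy=0.86; AND[min(a, b)] → w = 0.05
R3: medium=0.51 → w = 0.51
R4: (medium=0.51 OR robust=0.05) = 0.51; AND[min(a, b)] with ¬heavy=1−0.86=0.14 → w = 0.14
R5: ¬normal=1−0.29=0.71, medium=0.51; AND[min(a, b)] → w = 0.51
Rules with consequent 'minimal': {R1, R2} → strengths 0.14, 0.05
Aggregate via t-conorm [max(a, b)]: 0.14

0.14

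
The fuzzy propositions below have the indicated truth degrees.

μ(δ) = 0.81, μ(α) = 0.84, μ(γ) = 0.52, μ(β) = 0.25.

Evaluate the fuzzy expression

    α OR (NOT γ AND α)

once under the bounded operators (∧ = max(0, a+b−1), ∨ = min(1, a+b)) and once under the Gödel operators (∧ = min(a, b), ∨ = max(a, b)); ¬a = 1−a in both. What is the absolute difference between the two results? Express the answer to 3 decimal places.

Under bounded:
  NOT γ = 1 − 0.52 = 0.48
  NOT γ AND α = max(0, a+b−1) on (0.48, 0.84) = 0.32
  α OR (NOT γ AND α) = min(1, a+b) on (0.84, 0.32) = 1.00
  → value = 1.0000
Under Gödel:
  NOT γ = 1 − 0.52 = 0.48
  NOT γ AND α = min(a, b) on (0.48, 0.84) = 0.48
  α OR (NOT γ AND α) = max(a, b) on (0.84, 0.48) = 0.84
  → value = 0.8400
|1.0000 − 0.8400| = 0.160

0.160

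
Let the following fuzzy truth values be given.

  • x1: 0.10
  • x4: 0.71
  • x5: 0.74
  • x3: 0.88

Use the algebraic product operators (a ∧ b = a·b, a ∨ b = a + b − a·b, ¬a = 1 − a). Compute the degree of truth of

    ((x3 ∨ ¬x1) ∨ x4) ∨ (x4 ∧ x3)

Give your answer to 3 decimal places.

0.999

¬x1 = 1 − 0.1000 = 0.9000
x3 ∨ ¬x1 = a + b − a·b on (0.8800, 0.9000) = 0.9880
(x3 ∨ ¬x1) ∨ x4 = a + b − a·b on (0.9880, 0.7100) = 0.9965
x4 ∧ x3 = a·b on (0.7100, 0.8800) = 0.6248
((x3 ∨ ¬x1) ∨ x4) ∨ (x4 ∧ x3) = a + b − a·b on (0.9965, 0.6248) = 0.9987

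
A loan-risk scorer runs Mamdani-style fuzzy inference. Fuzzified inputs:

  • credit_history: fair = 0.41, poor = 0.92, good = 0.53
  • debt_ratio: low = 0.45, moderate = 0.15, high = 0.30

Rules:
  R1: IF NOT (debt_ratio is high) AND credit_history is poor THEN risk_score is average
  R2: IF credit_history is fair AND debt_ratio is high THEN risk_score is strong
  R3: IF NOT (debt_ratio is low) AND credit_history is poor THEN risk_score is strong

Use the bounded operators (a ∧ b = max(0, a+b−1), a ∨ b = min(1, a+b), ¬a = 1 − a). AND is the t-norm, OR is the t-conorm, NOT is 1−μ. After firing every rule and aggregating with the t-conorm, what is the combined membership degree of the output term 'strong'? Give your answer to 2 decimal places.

0.47

R1: ¬high=1−0.30=0.70, poor=0.92; AND[max(0, a+b−1)] → w = 0.62
R2: fair=0.41, high=0.30; AND[max(0, a+b−1)] → w = 0.00
R3: ¬low=1−0.45=0.55, poor=0.92; AND[max(0, a+b−1)] → w = 0.47
Rules with consequent 'strong': {R2, R3} → strengths 0.00, 0.47
Aggregate via t-conorm [min(1, a+b)]: 0.47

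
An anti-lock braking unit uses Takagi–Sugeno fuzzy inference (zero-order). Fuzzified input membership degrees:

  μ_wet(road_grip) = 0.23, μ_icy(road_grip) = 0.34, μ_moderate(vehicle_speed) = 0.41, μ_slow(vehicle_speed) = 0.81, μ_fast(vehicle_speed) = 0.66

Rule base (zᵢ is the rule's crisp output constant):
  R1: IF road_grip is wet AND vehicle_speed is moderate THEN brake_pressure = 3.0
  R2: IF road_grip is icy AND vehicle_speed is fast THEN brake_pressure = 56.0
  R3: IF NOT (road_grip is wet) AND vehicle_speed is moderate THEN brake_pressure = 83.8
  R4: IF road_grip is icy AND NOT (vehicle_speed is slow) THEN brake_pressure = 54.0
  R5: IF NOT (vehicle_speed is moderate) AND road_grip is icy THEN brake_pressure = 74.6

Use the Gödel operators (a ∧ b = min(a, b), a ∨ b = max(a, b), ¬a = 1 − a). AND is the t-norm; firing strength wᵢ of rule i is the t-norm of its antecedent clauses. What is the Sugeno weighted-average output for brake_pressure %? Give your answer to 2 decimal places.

R1 (z=3.0): wet=0.23, moderate=0.41; AND[min(a, b)] → w = 0.23
R2 (z=56.0): icy=0.34, fast=0.66; AND[min(a, b)] → w = 0.34
R3 (z=83.8): ¬wet=1−0.23=0.77, moderate=0.41; AND[min(a, b)] → w = 0.41
R4 (z=54.0): icy=0.34, ¬slow=1−0.81=0.19; AND[min(a, b)] → w = 0.19
R5 (z=74.6): ¬moderate=1−0.41=0.59, icy=0.34; AND[min(a, b)] → w = 0.34
Weighted average = (0.23·3.0 + 0.34·56.0 + 0.41·83.8 + 0.19·54.0 + 0.34·74.6) / (0.23 + 0.34 + 0.41 + 0.19 + 0.34)
  = 89.7120 / 1.5100 = 59.41

59.41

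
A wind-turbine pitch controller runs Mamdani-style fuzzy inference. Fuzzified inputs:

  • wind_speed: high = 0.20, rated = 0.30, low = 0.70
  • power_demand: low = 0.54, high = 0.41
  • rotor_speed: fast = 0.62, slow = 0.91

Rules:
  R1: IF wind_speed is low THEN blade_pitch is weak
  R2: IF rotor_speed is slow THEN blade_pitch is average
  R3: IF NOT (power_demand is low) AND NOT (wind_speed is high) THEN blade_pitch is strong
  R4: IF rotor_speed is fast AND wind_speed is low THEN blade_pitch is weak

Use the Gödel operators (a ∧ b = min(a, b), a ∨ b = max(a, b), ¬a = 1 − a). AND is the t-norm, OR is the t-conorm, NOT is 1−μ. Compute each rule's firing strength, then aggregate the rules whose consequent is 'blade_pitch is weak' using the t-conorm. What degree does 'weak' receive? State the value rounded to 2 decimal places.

0.70

R1: low=0.70 → w = 0.70
R2: slow=0.91 → w = 0.91
R3: ¬low=1−0.54=0.46, ¬high=1−0.20=0.80; AND[min(a, b)] → w = 0.46
R4: fast=0.62, low=0.70; AND[min(a, b)] → w = 0.62
Rules with consequent 'weak': {R1, R4} → strengths 0.70, 0.62
Aggregate via t-conorm [max(a, b)]: 0.70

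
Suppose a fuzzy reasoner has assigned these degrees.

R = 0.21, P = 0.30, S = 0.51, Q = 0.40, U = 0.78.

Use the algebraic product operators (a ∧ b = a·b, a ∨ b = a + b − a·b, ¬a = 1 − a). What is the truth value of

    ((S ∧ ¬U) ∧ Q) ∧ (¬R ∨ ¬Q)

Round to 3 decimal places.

¬U = 1 − 0.7800 = 0.2200
S ∧ ¬U = a·b on (0.5100, 0.2200) = 0.1122
(S ∧ ¬U) ∧ Q = a·b on (0.1122, 0.4000) = 0.0449
¬R = 1 − 0.2100 = 0.7900
¬Q = 1 − 0.4000 = 0.6000
¬R ∨ ¬Q = a + b − a·b on (0.7900, 0.6000) = 0.9160
((S ∧ ¬U) ∧ Q) ∧ (¬R ∨ ¬Q) = a·b on (0.0449, 0.9160) = 0.0411

0.041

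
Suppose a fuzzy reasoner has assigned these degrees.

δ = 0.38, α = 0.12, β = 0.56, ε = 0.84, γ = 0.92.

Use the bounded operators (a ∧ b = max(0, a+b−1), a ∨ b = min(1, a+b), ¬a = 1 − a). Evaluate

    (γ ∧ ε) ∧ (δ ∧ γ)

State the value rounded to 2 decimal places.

γ ∧ ε = max(0, a+b−1) on (0.92, 0.84) = 0.76
δ ∧ γ = max(0, a+b−1) on (0.38, 0.92) = 0.30
(γ ∧ ε) ∧ (δ ∧ γ) = max(0, a+b−1) on (0.76, 0.30) = 0.06

0.06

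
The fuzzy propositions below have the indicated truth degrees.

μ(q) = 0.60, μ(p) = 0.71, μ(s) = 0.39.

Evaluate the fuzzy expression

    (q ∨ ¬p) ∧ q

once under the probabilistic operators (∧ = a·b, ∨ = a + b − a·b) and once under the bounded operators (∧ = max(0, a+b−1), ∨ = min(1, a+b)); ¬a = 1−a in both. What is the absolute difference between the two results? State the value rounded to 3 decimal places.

0.060

Under probabilistic:
  ¬p = 1 − 0.7100 = 0.2900
  q ∨ ¬p = a + b − a·b on (0.6000, 0.2900) = 0.7160
  (q ∨ ¬p) ∧ q = a·b on (0.7160, 0.6000) = 0.4296
  → value = 0.4296
Under bounded:
  ¬p = 1 − 0.71 = 0.29
  q ∨ ¬p = min(1, a+b) on (0.60, 0.29) = 0.89
  (q ∨ ¬p) ∧ q = max(0, a+b−1) on (0.89, 0.60) = 0.49
  → value = 0.4900
|0.4296 − 0.4900| = 0.060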